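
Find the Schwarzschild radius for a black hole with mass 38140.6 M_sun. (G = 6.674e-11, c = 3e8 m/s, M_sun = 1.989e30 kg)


M = 38140.6 * 1.989e30 kg = 7.58616534e+34 kg. rs = 2GM/c^2 = 2 * 6.674e-11 * 7.58616534e+34 / (3e8)^2 = 1.125e+08

1.125e+08 m


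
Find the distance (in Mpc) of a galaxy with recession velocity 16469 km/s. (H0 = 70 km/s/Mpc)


d = v / H0 = 16469 / 70 = 235.2714

235.2714 Mpc


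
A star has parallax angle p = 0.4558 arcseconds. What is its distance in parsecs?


d = 1/p = 1/0.4558 = 2.1939

2.1939 pc


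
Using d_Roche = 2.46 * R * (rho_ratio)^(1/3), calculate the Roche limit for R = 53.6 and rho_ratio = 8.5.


d_Roche = 2.46 * 53.6 * 8.5^(1/3) = 269.0954

269.0954


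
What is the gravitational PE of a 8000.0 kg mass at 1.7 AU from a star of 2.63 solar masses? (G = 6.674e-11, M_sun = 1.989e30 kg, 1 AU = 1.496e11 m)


M = 2.63 * 1.989e30 kg = 5.23107e+30 kg; r = 1.7 AU * 1.496e11 m/AU = 2.5432e+11 m. U = -GM*m/r = -(6.674e-11 * 5.23107e+30 * 8000.0) / 2.5432e+11 = -1.098e+13

-1.098e+13 J


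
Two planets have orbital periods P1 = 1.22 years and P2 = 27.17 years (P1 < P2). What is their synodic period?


1/P_syn = |1/P1 - 1/P2| = |1/1.22 - 1/27.17| => P_syn = 1.2774

1.2774 years


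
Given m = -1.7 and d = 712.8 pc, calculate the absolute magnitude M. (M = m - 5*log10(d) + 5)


M = m - 5*log10(d) + 5 = -1.7 - 5*log10(712.8) + 5 = -10.9648

-10.9648


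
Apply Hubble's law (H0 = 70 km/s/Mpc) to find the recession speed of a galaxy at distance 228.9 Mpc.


v = H0 * d = 70 * 228.9 = 16023.0

16023.0 km/s


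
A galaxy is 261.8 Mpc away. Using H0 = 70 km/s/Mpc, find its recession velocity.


v = H0 * d = 70 * 261.8 = 18326.0

18326.0 km/s


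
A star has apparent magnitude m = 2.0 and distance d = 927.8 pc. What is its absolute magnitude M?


M = m - 5*log10(d) + 5 = 2.0 - 5*log10(927.8) + 5 = -7.8373

-7.8373


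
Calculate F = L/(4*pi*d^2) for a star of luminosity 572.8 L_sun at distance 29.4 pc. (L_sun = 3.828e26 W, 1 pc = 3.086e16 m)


F = L / (4*pi*d^2) = 2.193e+29 / (4*pi*(9.073e+17)^2) = 2.120e-08

2.120e-08 W/m^2


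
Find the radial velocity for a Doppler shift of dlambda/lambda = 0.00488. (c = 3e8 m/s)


v = (dlambda/lambda) * c = 0.00488 * 3e8 = 1.464e+06

1.464e+06 m/s


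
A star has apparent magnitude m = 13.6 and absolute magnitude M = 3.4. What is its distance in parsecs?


d = 10^((m - M + 5)/5) = 10^((13.6 - 3.4 + 5)/5) = 1096.4782

1096.4782 pc


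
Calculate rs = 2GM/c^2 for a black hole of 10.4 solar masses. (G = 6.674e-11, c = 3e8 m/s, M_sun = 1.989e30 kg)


M = 10.4 * 1.989e30 kg = 2.06856e+31 kg. rs = 2GM/c^2 = 2 * 6.674e-11 * 2.06856e+31 / (3e8)^2 = 30679.0432

30679.0432 m


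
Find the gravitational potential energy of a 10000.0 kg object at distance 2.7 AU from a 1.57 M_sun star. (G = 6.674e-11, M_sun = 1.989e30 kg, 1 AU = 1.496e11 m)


M = 1.57 * 1.989e30 kg = 3.12273e+30 kg; r = 2.7 AU * 1.496e11 m/AU = 4.0392e+11 m. U = -GM*m/r = -(6.674e-11 * 3.12273e+30 * 10000.0) / 4.0392e+11 = -5.160e+12

-5.160e+12 J


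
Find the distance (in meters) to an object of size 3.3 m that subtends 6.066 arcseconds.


D = size / theta_rad, theta_rad = 6.066 * pi/(180*3600) = 2.941e-05, D = 112211.3189

112211.3189 m


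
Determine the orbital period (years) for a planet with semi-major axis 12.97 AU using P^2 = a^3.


P = a^(3/2) = 12.97^1.5 = 46.71

46.71 years


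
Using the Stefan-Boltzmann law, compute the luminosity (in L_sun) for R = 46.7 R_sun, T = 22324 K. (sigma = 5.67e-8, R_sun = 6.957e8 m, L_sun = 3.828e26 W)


R = 46.7 * 6.957e8 m = 3.248919e+10 m. L = 4*pi*R^2*sigma*T^4 = 4*pi*(3.248919e+10)^2 * 5.67e-8 * 22324^4 = 1.867922039e+32 W. L/L_sun = 1.867922039e+32 / 3.828e26 = 487962.915

487962.915 L_sun


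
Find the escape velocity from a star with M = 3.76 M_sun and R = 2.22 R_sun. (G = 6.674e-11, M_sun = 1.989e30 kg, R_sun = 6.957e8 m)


M = 3.76 * 1.989e30 kg = 7.47864e+30 kg; R = 2.22 * 6.957e8 m = 1.544454e+09 m. v_esc = sqrt(2GM/R) = sqrt(2 * 6.674e-11 * 7.47864e+30 / 1.544454e+09) = 803955.3398

803955.3398 m/s


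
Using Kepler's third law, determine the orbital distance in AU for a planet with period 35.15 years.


a = P^(2/3) = 35.15^(2/3) = 10.7304

10.7304 AU


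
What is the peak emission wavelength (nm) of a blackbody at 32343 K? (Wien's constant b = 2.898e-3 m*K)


lam_max = b / T = 2.898e-3 / 32343 = 8.960e-08 m = 89.6021 nm

89.6021 nm


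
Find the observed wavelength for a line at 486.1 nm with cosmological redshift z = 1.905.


lam_obs = lam_emit * (1 + z) = 486.1 * (1 + 1.905) = 1412.1205

1412.1205 nm


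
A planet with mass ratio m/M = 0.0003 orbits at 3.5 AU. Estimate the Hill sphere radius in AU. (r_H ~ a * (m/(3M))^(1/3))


r_H = a * (m/3M)^(1/3) = 3.5 * (0.0003/3)^(1/3) = 0.1625

0.1625 AU


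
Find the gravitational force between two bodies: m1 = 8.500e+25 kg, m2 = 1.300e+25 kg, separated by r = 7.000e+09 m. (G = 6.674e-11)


F = G*m1*m2/r^2 = 6.674e-11 * 8.500e+25 * 1.300e+25 / (7.000e+09)^2 = 6.674e-11 * 1.105e+51 / 4.900e+19 = 1.505e+21

1.505e+21 N


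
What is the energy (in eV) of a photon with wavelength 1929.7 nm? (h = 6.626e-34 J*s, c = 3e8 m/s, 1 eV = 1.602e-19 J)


E = hc/lambda = 6.626e-34 * 3e8 / 1.930e-06 = 1.030e-19 J = 0.643 eV

0.643 eV


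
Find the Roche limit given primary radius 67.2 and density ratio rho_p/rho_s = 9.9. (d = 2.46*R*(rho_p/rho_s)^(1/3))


d_Roche = 2.46 * 67.2 * 9.9^(1/3) = 354.9627

354.9627


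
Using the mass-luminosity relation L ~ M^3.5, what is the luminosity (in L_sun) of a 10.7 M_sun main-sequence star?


L/L_sun = (M/M_sun)^3.5 = 10.7^3.5 = 4007.2203

4007.2203 L_sun


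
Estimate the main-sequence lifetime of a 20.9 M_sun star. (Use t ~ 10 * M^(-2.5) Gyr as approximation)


t = 10 * M^(-2.5) = 10 * 20.9^(-2.5) = 0.005

0.005 Gyr


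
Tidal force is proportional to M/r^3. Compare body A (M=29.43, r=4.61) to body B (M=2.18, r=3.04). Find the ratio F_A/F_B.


Ratio = (M1/r1^3) / (M2/r2^3) = (29.43/4.61^3) / (2.18/3.04^3) = 3.8713

3.8713


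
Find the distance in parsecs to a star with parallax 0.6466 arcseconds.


d = 1/p = 1/0.6466 = 1.5466

1.5466 pc


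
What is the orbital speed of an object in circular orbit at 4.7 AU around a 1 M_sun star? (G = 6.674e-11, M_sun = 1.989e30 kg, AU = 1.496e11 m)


v = sqrt(GM/r) = sqrt(6.674e-11 * 1.989e+30 / 7.031e+11) = 13740.2858

13740.2858 m/s


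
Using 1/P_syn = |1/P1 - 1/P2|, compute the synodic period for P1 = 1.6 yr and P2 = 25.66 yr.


1/P_syn = |1/P1 - 1/P2| = |1/1.6 - 1/25.66| => P_syn = 1.7064

1.7064 years


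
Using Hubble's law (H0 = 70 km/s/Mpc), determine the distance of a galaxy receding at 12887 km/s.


d = v / H0 = 12887 / 70 = 184.1

184.1 Mpc


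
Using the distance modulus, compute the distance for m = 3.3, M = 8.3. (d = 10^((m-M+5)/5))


d = 10^((m - M + 5)/5) = 10^((3.3 - 8.3 + 5)/5) = 1.0

1.0 pc


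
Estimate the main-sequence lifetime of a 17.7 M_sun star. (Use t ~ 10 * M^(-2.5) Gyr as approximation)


t = 10 * M^(-2.5) = 10 * 17.7^(-2.5) = 0.0076

0.0076 Gyr


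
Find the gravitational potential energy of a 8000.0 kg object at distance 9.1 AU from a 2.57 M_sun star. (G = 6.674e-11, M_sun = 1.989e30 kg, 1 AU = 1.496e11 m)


M = 2.57 * 1.989e30 kg = 5.11173e+30 kg; r = 9.1 AU * 1.496e11 m/AU = 1.36136e+12 m. U = -GM*m/r = -(6.674e-11 * 5.11173e+30 * 8000.0) / 1.36136e+12 = -2.005e+12

-2.005e+12 J


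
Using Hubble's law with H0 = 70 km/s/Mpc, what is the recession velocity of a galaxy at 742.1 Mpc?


v = H0 * d = 70 * 742.1 = 51947.0

51947.0 km/s


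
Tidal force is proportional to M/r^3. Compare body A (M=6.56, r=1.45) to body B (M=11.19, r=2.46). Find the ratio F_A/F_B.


Ratio = (M1/r1^3) / (M2/r2^3) = (6.56/1.45^3) / (11.19/2.46^3) = 2.8627

2.8627


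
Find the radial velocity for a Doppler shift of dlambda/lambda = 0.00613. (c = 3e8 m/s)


v = (dlambda/lambda) * c = 0.00613 * 3e8 = 1.839e+06

1.839e+06 m/s


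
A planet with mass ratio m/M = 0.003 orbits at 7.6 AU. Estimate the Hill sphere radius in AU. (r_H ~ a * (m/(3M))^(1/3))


r_H = a * (m/3M)^(1/3) = 7.6 * (0.003/3)^(1/3) = 0.76

0.76 AU


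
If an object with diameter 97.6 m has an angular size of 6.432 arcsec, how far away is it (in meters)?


D = size / theta_rad, theta_rad = 6.432 * pi/(180*3600) = 3.118e-05, D = 3.130e+06

3.130e+06 m


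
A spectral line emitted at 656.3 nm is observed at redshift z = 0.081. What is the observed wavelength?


lam_obs = lam_emit * (1 + z) = 656.3 * (1 + 0.081) = 709.4603

709.4603 nm


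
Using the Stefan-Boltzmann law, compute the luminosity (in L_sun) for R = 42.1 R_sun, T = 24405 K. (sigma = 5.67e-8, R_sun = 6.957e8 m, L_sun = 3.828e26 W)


R = 42.1 * 6.957e8 m = 2.928897e+10 m. L = 4*pi*R^2*sigma*T^4 = 4*pi*(2.928897e+10)^2 * 5.67e-8 * 24405^4 = 2.168285019e+32 W. L/L_sun = 2.168285019e+32 / 3.828e26 = 566427.6435

566427.6435 L_sun


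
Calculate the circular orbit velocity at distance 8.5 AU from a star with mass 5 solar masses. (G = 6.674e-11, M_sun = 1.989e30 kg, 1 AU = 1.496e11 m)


v = sqrt(GM/r) = sqrt(6.674e-11 * 9.945e+30 / 1.272e+12) = 22846.5294

22846.5294 m/s


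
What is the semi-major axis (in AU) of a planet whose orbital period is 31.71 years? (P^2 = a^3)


a = P^(2/3) = 31.71^(2/3) = 10.0184

10.0184 AU


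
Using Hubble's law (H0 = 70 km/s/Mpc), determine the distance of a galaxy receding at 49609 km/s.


d = v / H0 = 49609 / 70 = 708.7

708.7 Mpc


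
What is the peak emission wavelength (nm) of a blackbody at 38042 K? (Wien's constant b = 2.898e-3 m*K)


lam_max = b / T = 2.898e-3 / 38042 = 7.618e-08 m = 76.179 nm

76.179 nm


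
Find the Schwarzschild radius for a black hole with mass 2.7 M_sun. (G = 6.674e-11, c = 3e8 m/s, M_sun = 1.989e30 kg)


M = 2.7 * 1.989e30 kg = 5.3703e+30 kg. rs = 2GM/c^2 = 2 * 6.674e-11 * 5.3703e+30 / (3e8)^2 = 7964.7516

7964.7516 m


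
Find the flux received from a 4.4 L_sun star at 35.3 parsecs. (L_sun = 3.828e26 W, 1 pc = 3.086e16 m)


F = L / (4*pi*d^2) = 1.684e+27 / (4*pi*(1.089e+18)^2) = 1.129e-10

1.129e-10 W/m^2


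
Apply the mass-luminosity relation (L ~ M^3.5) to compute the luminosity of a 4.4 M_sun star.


L/L_sun = (M/M_sun)^3.5 = 4.4^3.5 = 178.6835

178.6835 L_sun


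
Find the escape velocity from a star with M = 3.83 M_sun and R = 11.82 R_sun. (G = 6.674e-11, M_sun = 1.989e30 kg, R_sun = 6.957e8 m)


M = 3.83 * 1.989e30 kg = 7.61787e+30 kg; R = 11.82 * 6.957e8 m = 8.223174e+09 m. v_esc = sqrt(2GM/R) = sqrt(2 * 6.674e-11 * 7.61787e+30 / 8.223174e+09) = 351645.5595

351645.5595 m/s


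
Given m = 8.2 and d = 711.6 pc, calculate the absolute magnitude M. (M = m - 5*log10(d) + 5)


M = m - 5*log10(d) + 5 = 8.2 - 5*log10(711.6) + 5 = -1.0612

-1.0612


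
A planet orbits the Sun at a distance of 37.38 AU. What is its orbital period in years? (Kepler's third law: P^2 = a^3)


P = a^(3/2) = 37.38^1.5 = 228.5383

228.5383 years


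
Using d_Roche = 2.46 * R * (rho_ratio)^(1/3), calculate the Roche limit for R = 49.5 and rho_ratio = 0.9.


d_Roche = 2.46 * 49.5 * 0.9^(1/3) = 117.5676

117.5676


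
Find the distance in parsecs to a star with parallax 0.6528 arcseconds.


d = 1/p = 1/0.6528 = 1.5319

1.5319 pc


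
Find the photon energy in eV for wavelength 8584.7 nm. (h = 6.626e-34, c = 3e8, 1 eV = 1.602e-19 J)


E = hc/lambda = 6.626e-34 * 3e8 / 8.585e-06 = 2.316e-20 J = 0.1445 eV

0.1445 eV


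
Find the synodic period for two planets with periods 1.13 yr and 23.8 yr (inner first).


1/P_syn = |1/P1 - 1/P2| = |1/1.13 - 1/23.8| => P_syn = 1.1863

1.1863 years


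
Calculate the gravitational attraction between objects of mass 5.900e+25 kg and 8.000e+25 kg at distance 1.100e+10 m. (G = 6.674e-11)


F = G*m1*m2/r^2 = 6.674e-11 * 5.900e+25 * 8.000e+25 / (1.100e+10)^2 = 6.674e-11 * 4.720e+51 / 1.210e+20 = 2.603e+21

2.603e+21 N


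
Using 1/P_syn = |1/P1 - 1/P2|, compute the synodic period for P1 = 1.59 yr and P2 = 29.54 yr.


1/P_syn = |1/P1 - 1/P2| = |1/1.59 - 1/29.54| => P_syn = 1.6805

1.6805 years


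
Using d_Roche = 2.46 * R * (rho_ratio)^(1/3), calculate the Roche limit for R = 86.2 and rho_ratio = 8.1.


d_Roche = 2.46 * 86.2 * 8.1^(1/3) = 425.8638

425.8638


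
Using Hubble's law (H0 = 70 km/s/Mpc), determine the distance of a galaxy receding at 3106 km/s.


d = v / H0 = 3106 / 70 = 44.3714

44.3714 Mpc


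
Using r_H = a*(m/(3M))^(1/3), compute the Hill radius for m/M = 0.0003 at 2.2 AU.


r_H = a * (m/3M)^(1/3) = 2.2 * (0.0003/3)^(1/3) = 0.1021

0.1021 AU


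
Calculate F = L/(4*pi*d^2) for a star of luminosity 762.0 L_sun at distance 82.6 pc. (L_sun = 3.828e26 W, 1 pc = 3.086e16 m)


F = L / (4*pi*d^2) = 2.917e+29 / (4*pi*(2.549e+18)^2) = 3.572e-09

3.572e-09 W/m^2


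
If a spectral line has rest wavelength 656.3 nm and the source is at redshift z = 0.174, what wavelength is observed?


lam_obs = lam_emit * (1 + z) = 656.3 * (1 + 0.174) = 770.4962

770.4962 nm


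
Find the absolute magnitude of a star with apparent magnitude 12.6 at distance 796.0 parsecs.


M = m - 5*log10(d) + 5 = 12.6 - 5*log10(796.0) + 5 = 3.0954

3.0954


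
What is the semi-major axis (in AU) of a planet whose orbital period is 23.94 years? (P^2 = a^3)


a = P^(2/3) = 23.94^(2/3) = 8.3065

8.3065 AU


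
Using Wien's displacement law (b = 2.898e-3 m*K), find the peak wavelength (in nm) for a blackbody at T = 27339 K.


lam_max = b / T = 2.898e-3 / 27339 = 1.060e-07 m = 106.0024 nm

106.0024 nm


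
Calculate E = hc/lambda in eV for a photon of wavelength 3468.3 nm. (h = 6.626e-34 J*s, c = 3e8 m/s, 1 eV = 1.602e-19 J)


E = hc/lambda = 6.626e-34 * 3e8 / 3.468e-06 = 5.731e-20 J = 0.3578 eV

0.3578 eV


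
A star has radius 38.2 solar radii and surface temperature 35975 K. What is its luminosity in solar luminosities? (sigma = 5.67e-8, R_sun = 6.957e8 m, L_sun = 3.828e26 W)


R = 38.2 * 6.957e8 m = 2.657574e+10 m. L = 4*pi*R^2*sigma*T^4 = 4*pi*(2.657574e+10)^2 * 5.67e-8 * 35975^4 = 8.428821678e+32 W. L/L_sun = 8.428821678e+32 / 3.828e26 = 2.202e+06

2.202e+06 L_sun


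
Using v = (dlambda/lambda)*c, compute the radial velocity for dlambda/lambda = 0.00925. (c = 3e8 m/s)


v = (dlambda/lambda) * c = 0.00925 * 3e8 = 2.775e+06

2.775e+06 m/s


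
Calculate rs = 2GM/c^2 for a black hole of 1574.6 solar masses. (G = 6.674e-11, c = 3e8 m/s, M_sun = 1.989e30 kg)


M = 1574.6 * 1.989e30 kg = 3.1318794e+33 kg. rs = 2GM/c^2 = 2 * 6.674e-11 * 3.1318794e+33 / (3e8)^2 = 4.645e+06

4.645e+06 m


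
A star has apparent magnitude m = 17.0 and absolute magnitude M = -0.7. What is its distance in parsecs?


d = 10^((m - M + 5)/5) = 10^((17.0 - -0.7 + 5)/5) = 34673.685

34673.685 pc


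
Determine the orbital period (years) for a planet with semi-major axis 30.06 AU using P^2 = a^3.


P = a^(3/2) = 30.06^1.5 = 164.81

164.81 years


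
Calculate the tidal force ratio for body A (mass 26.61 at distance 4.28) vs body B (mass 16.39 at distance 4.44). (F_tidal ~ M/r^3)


Ratio = (M1/r1^3) / (M2/r2^3) = (26.61/4.28^3) / (16.39/4.44^3) = 1.8125

1.8125


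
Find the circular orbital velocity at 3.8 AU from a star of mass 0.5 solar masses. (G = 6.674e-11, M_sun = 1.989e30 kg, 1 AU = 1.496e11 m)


v = sqrt(GM/r) = sqrt(6.674e-11 * 9.945e+29 / 5.685e+11) = 10805.3266

10805.3266 m/s


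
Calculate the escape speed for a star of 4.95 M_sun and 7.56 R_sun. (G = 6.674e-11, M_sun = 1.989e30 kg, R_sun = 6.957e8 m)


M = 4.95 * 1.989e30 kg = 9.84555e+30 kg; R = 7.56 * 6.957e8 m = 5.259492e+09 m. v_esc = sqrt(2GM/R) = sqrt(2 * 6.674e-11 * 9.84555e+30 / 5.259492e+09) = 499868.9843

499868.9843 m/s


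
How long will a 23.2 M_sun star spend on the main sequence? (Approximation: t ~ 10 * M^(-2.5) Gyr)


t = 10 * M^(-2.5) = 10 * 23.2^(-2.5) = 0.0039

0.0039 Gyr


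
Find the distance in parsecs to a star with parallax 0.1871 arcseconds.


d = 1/p = 1/0.1871 = 5.3447

5.3447 pc


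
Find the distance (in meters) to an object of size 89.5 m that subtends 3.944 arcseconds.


D = size / theta_rad, theta_rad = 3.944 * pi/(180*3600) = 1.912e-05, D = 4.681e+06

4.681e+06 m


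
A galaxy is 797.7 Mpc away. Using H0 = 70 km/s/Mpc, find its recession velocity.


v = H0 * d = 70 * 797.7 = 55839.0

55839.0 km/s


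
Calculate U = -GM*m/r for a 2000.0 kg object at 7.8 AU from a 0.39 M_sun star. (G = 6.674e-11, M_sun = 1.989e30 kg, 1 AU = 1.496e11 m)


M = 0.39 * 1.989e30 kg = 7.7571e+29 kg; r = 7.8 AU * 1.496e11 m/AU = 1.16688e+12 m. U = -GM*m/r = -(6.674e-11 * 7.7571e+29 * 2000.0) / 1.16688e+12 = -8.873e+10

-8.873e+10 J


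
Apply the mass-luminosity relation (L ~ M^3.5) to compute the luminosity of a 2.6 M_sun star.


L/L_sun = (M/M_sun)^3.5 = 2.6^3.5 = 28.3404

28.3404 L_sun


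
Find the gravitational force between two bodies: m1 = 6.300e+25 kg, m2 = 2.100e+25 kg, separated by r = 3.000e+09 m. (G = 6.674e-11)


F = G*m1*m2/r^2 = 6.674e-11 * 6.300e+25 * 2.100e+25 / (3.000e+09)^2 = 6.674e-11 * 1.323e+51 / 9.000e+18 = 9.811e+21

9.811e+21 N


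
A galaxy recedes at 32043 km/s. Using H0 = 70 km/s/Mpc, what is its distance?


d = v / H0 = 32043 / 70 = 457.7571

457.7571 Mpc


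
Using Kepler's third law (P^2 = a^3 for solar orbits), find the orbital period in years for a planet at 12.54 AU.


P = a^(3/2) = 12.54^1.5 = 44.4065

44.4065 years


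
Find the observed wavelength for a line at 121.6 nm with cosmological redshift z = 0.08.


lam_obs = lam_emit * (1 + z) = 121.6 * (1 + 0.08) = 131.328

131.328 nm


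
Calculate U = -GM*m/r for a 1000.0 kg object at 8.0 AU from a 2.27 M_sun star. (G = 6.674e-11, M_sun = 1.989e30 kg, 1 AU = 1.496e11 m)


M = 2.27 * 1.989e30 kg = 4.51503e+30 kg; r = 8.0 AU * 1.496e11 m/AU = 1.1968e+12 m. U = -GM*m/r = -(6.674e-11 * 4.51503e+30 * 1000.0) / 1.1968e+12 = -2.518e+11

-2.518e+11 J


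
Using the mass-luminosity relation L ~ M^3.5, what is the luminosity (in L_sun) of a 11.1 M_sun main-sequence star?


L/L_sun = (M/M_sun)^3.5 = 11.1^3.5 = 4556.49

4556.49 L_sun


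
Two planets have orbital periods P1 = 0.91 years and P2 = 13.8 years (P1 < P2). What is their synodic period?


1/P_syn = |1/P1 - 1/P2| = |1/0.91 - 1/13.8| => P_syn = 0.9742

0.9742 years


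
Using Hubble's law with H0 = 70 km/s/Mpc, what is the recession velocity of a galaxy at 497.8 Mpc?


v = H0 * d = 70 * 497.8 = 34846.0

34846.0 km/s


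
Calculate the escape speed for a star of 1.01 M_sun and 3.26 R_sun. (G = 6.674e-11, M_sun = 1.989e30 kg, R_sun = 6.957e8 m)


M = 1.01 * 1.989e30 kg = 2.00889e+30 kg; R = 3.26 * 6.957e8 m = 2.267982e+09 m. v_esc = sqrt(2GM/R) = sqrt(2 * 6.674e-11 * 2.00889e+30 / 2.267982e+09) = 343847.8996

343847.8996 m/s


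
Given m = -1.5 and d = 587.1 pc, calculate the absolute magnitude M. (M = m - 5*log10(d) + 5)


M = m - 5*log10(d) + 5 = -1.5 - 5*log10(587.1) + 5 = -10.3436

-10.3436


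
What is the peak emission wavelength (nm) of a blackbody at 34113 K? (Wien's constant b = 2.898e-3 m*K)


lam_max = b / T = 2.898e-3 / 34113 = 8.495e-08 m = 84.953 nm

84.953 nm


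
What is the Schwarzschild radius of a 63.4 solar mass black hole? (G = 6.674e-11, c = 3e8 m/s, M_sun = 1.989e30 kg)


M = 63.4 * 1.989e30 kg = 1.261026e+32 kg. rs = 2GM/c^2 = 2 * 6.674e-11 * 1.261026e+32 / (3e8)^2 = 187024.1672

187024.1672 m


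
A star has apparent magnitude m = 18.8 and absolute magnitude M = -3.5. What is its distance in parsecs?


d = 10^((m - M + 5)/5) = 10^((18.8 - -3.5 + 5)/5) = 288403.1503

288403.1503 pc


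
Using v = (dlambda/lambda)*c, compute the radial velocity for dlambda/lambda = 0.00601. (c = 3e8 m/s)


v = (dlambda/lambda) * c = 0.00601 * 3e8 = 1.803e+06

1.803e+06 m/s


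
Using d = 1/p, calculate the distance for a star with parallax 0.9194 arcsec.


d = 1/p = 1/0.9194 = 1.0877

1.0877 pc


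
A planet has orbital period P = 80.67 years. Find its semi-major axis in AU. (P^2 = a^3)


a = P^(2/3) = 80.67^(2/3) = 18.6699

18.6699 AU


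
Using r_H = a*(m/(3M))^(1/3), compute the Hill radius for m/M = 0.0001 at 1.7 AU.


r_H = a * (m/3M)^(1/3) = 1.7 * (0.0001/3)^(1/3) = 0.0547

0.0547 AU


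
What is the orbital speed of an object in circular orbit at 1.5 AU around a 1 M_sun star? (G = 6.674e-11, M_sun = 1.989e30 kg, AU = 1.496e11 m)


v = sqrt(GM/r) = sqrt(6.674e-11 * 1.989e+30 / 2.244e+11) = 24321.9878

24321.9878 m/s


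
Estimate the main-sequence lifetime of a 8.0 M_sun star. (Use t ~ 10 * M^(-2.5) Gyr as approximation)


t = 10 * M^(-2.5) = 10 * 8.0^(-2.5) = 0.0552

0.0552 Gyr


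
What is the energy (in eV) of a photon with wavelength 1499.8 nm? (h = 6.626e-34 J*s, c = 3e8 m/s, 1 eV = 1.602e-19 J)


E = hc/lambda = 6.626e-34 * 3e8 / 1.500e-06 = 1.325e-19 J = 0.8273 eV

0.8273 eV


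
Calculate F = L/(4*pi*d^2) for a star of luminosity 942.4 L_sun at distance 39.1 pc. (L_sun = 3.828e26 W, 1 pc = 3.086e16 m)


F = L / (4*pi*d^2) = 3.608e+29 / (4*pi*(1.207e+18)^2) = 1.972e-08

1.972e-08 W/m^2


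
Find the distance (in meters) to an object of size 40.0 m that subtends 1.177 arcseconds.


D = size / theta_rad, theta_rad = 1.177 * pi/(180*3600) = 5.706e-06, D = 7.010e+06

7.010e+06 m


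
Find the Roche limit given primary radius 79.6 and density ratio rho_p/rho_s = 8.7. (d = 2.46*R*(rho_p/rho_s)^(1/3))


d_Roche = 2.46 * 79.6 * 8.7^(1/3) = 402.7367

402.7367


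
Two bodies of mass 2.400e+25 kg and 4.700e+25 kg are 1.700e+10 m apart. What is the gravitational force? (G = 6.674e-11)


F = G*m1*m2/r^2 = 6.674e-11 * 2.400e+25 * 4.700e+25 / (1.700e+10)^2 = 6.674e-11 * 1.128e+51 / 2.890e+20 = 2.605e+20

2.605e+20 N


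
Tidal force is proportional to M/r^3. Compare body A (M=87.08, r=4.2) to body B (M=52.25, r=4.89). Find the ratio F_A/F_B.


Ratio = (M1/r1^3) / (M2/r2^3) = (87.08/4.2^3) / (52.25/4.89^3) = 2.6303

2.6303


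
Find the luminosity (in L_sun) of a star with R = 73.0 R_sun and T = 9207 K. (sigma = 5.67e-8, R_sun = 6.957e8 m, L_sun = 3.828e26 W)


R = 73.0 * 6.957e8 m = 5.07861e+10 m. L = 4*pi*R^2*sigma*T^4 = 4*pi*(5.07861e+10)^2 * 5.67e-8 * 9207^4 = 1.320551134e+31 W. L/L_sun = 1.320551134e+31 / 3.828e26 = 34497.1561

34497.1561 L_sun


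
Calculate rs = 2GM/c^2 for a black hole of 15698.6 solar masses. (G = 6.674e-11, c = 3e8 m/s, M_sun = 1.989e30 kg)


M = 15698.6 * 1.989e30 kg = 3.12245154e+34 kg. rs = 2GM/c^2 = 2 * 6.674e-11 * 3.12245154e+34 / (3e8)^2 = 4.631e+07

4.631e+07 m


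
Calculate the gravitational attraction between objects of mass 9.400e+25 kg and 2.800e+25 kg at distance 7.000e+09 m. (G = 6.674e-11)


F = G*m1*m2/r^2 = 6.674e-11 * 9.400e+25 * 2.800e+25 / (7.000e+09)^2 = 6.674e-11 * 2.632e+51 / 4.900e+19 = 3.585e+21

3.585e+21 N


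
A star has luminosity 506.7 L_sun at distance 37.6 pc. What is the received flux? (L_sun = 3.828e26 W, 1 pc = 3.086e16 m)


F = L / (4*pi*d^2) = 1.940e+29 / (4*pi*(1.160e+18)^2) = 1.146e-08

1.146e-08 W/m^2


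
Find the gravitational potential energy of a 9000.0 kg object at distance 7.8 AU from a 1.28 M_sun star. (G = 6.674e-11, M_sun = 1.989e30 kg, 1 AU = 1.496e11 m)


M = 1.28 * 1.989e30 kg = 2.54592e+30 kg; r = 7.8 AU * 1.496e11 m/AU = 1.16688e+12 m. U = -GM*m/r = -(6.674e-11 * 2.54592e+30 * 9000.0) / 1.16688e+12 = -1.311e+12

-1.311e+12 J


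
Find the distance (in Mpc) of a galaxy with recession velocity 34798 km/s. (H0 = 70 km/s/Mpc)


d = v / H0 = 34798 / 70 = 497.1143

497.1143 Mpc


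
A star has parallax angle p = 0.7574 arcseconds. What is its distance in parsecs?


d = 1/p = 1/0.7574 = 1.3203

1.3203 pc


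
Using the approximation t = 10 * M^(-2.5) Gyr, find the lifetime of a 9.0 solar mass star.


t = 10 * M^(-2.5) = 10 * 9.0^(-2.5) = 0.0412

0.0412 Gyr


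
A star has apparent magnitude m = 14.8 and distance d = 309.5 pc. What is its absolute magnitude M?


M = m - 5*log10(d) + 5 = 14.8 - 5*log10(309.5) + 5 = 7.3467

7.3467


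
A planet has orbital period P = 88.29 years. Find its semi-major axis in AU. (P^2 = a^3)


a = P^(2/3) = 88.29^(2/3) = 19.8278

19.8278 AU


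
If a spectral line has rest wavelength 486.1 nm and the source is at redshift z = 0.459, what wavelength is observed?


lam_obs = lam_emit * (1 + z) = 486.1 * (1 + 0.459) = 709.2199

709.2199 nm


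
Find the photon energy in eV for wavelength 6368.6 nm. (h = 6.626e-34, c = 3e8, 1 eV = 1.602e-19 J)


E = hc/lambda = 6.626e-34 * 3e8 / 6.369e-06 = 3.121e-20 J = 0.1948 eV

0.1948 eV


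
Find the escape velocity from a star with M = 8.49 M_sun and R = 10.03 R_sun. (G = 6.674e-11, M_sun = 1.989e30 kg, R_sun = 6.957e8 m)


M = 8.49 * 1.989e30 kg = 1.688661e+31 kg; R = 10.03 * 6.957e8 m = 6.977871e+09 m. v_esc = sqrt(2GM/R) = sqrt(2 * 6.674e-11 * 1.688661e+31 / 6.977871e+09) = 568352.6215

568352.6215 m/s


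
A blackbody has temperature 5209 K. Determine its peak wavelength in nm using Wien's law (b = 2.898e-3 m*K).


lam_max = b / T = 2.898e-3 / 5209 = 5.563e-07 m = 556.3448 nm

556.3448 nm


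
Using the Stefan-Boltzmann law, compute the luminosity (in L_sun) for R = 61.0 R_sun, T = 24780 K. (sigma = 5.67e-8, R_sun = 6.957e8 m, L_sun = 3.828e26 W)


R = 61.0 * 6.957e8 m = 4.24377e+10 m. L = 4*pi*R^2*sigma*T^4 = 4*pi*(4.24377e+10)^2 * 5.67e-8 * 24780^4 = 4.838400427e+32 W. L/L_sun = 4.838400427e+32 / 3.828e26 = 1.264e+06

1.264e+06 L_sun


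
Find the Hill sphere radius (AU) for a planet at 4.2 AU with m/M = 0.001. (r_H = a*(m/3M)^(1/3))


r_H = a * (m/3M)^(1/3) = 4.2 * (0.001/3)^(1/3) = 0.2912

0.2912 AU


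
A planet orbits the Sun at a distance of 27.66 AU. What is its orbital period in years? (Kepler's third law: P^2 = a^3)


P = a^(3/2) = 27.66^1.5 = 145.4716

145.4716 years


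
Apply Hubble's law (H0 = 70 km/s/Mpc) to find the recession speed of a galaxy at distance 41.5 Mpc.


v = H0 * d = 70 * 41.5 = 2905.0

2905.0 km/s


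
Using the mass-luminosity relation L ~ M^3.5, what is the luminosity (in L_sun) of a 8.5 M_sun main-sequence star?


L/L_sun = (M/M_sun)^3.5 = 8.5^3.5 = 1790.4667

1790.4667 L_sun


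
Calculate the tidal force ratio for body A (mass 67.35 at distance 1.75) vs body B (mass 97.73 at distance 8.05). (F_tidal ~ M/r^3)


Ratio = (M1/r1^3) / (M2/r2^3) = (67.35/1.75^3) / (97.73/8.05^3) = 67.0785

67.0785


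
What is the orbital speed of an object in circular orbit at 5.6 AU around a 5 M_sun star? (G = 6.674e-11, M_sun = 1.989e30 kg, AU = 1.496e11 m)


v = sqrt(GM/r) = sqrt(6.674e-11 * 9.945e+30 / 8.378e+11) = 28147.2315

28147.2315 m/s


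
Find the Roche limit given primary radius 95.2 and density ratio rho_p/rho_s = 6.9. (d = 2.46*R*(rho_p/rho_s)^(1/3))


d_Roche = 2.46 * 95.2 * 6.9^(1/3) = 445.8496

445.8496


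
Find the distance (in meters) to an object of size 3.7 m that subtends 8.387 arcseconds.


D = size / theta_rad, theta_rad = 8.387 * pi/(180*3600) = 4.066e-05, D = 90995.5626

90995.5626 m


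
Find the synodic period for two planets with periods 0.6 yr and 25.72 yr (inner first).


1/P_syn = |1/P1 - 1/P2| = |1/0.6 - 1/25.72| => P_syn = 0.6143

0.6143 years


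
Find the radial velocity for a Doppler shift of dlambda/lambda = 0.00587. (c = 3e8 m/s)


v = (dlambda/lambda) * c = 0.00587 * 3e8 = 1.761e+06

1.761e+06 m/s


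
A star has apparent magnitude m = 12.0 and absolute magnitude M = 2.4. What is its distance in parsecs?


d = 10^((m - M + 5)/5) = 10^((12.0 - 2.4 + 5)/5) = 831.7638

831.7638 pc


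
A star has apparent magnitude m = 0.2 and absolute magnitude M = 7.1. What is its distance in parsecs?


d = 10^((m - M + 5)/5) = 10^((0.2 - 7.1 + 5)/5) = 0.4169

0.4169 pc


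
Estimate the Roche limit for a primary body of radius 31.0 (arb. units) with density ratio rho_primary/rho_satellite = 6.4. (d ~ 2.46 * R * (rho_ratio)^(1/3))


d_Roche = 2.46 * 31.0 * 6.4^(1/3) = 141.587

141.587


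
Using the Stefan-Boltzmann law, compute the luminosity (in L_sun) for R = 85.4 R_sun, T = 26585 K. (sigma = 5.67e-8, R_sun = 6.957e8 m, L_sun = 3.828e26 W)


R = 85.4 * 6.957e8 m = 5.941278e+10 m. L = 4*pi*R^2*sigma*T^4 = 4*pi*(5.941278e+10)^2 * 5.67e-8 * 26585^4 = 1.256317269e+33 W. L/L_sun = 1.256317269e+33 / 3.828e26 = 3.282e+06

3.282e+06 L_sun


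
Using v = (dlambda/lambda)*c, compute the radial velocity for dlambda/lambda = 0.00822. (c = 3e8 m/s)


v = (dlambda/lambda) * c = 0.00822 * 3e8 = 2.466e+06

2.466e+06 m/s


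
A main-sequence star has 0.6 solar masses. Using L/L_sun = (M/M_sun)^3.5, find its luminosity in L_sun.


L/L_sun = (M/M_sun)^3.5 = 0.6^3.5 = 0.1673

0.1673 L_sun


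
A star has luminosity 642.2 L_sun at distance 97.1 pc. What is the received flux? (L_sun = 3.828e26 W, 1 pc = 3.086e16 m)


F = L / (4*pi*d^2) = 2.458e+29 / (4*pi*(2.997e+18)^2) = 2.179e-09

2.179e-09 W/m^2


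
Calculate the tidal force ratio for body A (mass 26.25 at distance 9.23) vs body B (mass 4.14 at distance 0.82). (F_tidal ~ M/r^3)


Ratio = (M1/r1^3) / (M2/r2^3) = (26.25/9.23^3) / (4.14/0.82^3) = 0.0044

0.0044


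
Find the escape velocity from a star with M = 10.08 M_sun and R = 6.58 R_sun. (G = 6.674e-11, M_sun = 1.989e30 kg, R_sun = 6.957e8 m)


M = 10.08 * 1.989e30 kg = 2.004912e+31 kg; R = 6.58 * 6.957e8 m = 4.577706e+09 m. v_esc = sqrt(2GM/R) = sqrt(2 * 6.674e-11 * 2.004912e+31 / 4.577706e+09) = 764595.624

764595.624 m/s


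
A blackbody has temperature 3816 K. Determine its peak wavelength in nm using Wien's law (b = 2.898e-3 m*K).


lam_max = b / T = 2.898e-3 / 3816 = 7.594e-07 m = 759.434 nm

759.434 nm


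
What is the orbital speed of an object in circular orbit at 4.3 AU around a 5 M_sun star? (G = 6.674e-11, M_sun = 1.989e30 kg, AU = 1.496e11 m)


v = sqrt(GM/r) = sqrt(6.674e-11 * 9.945e+30 / 6.433e+11) = 32121.4743

32121.4743 m/s


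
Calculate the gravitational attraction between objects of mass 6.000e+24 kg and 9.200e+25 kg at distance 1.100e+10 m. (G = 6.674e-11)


F = G*m1*m2/r^2 = 6.674e-11 * 6.000e+24 * 9.200e+25 / (1.100e+10)^2 = 6.674e-11 * 5.520e+50 / 1.210e+20 = 3.045e+20

3.045e+20 N


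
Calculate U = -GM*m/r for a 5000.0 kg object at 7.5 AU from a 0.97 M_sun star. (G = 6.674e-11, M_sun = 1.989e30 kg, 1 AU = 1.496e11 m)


M = 0.97 * 1.989e30 kg = 1.92933e+30 kg; r = 7.5 AU * 1.496e11 m/AU = 1.122e+12 m. U = -GM*m/r = -(6.674e-11 * 1.92933e+30 * 5000.0) / 1.122e+12 = -5.738e+11

-5.738e+11 J


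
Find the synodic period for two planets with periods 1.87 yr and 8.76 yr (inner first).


1/P_syn = |1/P1 - 1/P2| = |1/1.87 - 1/8.76| => P_syn = 2.3775

2.3775 years


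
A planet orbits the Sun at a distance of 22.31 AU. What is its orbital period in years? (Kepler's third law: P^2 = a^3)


P = a^(3/2) = 22.31^1.5 = 105.3779

105.3779 years


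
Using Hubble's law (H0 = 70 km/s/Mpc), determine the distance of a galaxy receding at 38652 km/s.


d = v / H0 = 38652 / 70 = 552.1714

552.1714 Mpc


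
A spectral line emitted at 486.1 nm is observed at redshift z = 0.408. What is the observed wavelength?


lam_obs = lam_emit * (1 + z) = 486.1 * (1 + 0.408) = 684.4288

684.4288 nm


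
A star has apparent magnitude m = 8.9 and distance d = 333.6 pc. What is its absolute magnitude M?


M = m - 5*log10(d) + 5 = 8.9 - 5*log10(333.6) + 5 = 1.2839

1.2839


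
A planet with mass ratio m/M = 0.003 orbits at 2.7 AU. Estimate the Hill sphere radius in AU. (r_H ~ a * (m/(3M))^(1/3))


r_H = a * (m/3M)^(1/3) = 2.7 * (0.003/3)^(1/3) = 0.27

0.27 AU


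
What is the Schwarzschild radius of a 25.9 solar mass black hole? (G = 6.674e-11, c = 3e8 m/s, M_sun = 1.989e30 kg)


M = 25.9 * 1.989e30 kg = 5.15151e+31 kg. rs = 2GM/c^2 = 2 * 6.674e-11 * 5.15151e+31 / (3e8)^2 = 76402.6172

76402.6172 m


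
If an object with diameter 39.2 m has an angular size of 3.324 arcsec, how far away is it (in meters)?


D = size / theta_rad, theta_rad = 3.324 * pi/(180*3600) = 1.612e-05, D = 2.432e+06

2.432e+06 m


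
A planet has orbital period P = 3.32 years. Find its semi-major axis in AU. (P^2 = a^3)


a = P^(2/3) = 3.32^(2/3) = 2.2255

2.2255 AU


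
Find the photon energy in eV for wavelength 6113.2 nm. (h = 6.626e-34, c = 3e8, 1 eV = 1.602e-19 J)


E = hc/lambda = 6.626e-34 * 3e8 / 6.113e-06 = 3.252e-20 J = 0.203 eV

0.203 eV


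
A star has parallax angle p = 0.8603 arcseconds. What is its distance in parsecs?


d = 1/p = 1/0.8603 = 1.1624

1.1624 pc


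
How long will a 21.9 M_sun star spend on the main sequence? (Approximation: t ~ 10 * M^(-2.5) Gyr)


t = 10 * M^(-2.5) = 10 * 21.9^(-2.5) = 0.0045

0.0045 Gyr


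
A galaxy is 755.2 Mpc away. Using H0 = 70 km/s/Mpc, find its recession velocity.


v = H0 * d = 70 * 755.2 = 52864.0

52864.0 km/s


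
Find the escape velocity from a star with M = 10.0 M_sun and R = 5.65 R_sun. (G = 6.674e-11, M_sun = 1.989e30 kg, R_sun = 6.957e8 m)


M = 10.0 * 1.989e30 kg = 1.989e+31 kg; R = 5.65 * 6.957e8 m = 3.930705e+09 m. v_esc = sqrt(2GM/R) = sqrt(2 * 6.674e-11 * 1.989e+31 / 3.930705e+09) = 821845.6579

821845.6579 m/s


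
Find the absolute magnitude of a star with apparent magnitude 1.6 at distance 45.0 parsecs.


M = m - 5*log10(d) + 5 = 1.6 - 5*log10(45.0) + 5 = -1.6661

-1.6661


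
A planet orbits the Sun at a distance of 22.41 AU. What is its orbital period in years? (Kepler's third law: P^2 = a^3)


P = a^(3/2) = 22.41^1.5 = 106.0872

106.0872 years


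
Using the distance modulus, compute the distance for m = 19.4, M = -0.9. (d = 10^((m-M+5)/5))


d = 10^((m - M + 5)/5) = 10^((19.4 - -0.9 + 5)/5) = 114815.3621

114815.3621 pc


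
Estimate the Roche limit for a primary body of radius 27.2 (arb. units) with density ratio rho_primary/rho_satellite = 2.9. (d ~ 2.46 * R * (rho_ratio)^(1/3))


d_Roche = 2.46 * 27.2 * 2.9^(1/3) = 95.4194

95.4194


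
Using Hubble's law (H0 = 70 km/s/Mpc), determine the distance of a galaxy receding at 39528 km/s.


d = v / H0 = 39528 / 70 = 564.6857

564.6857 Mpc


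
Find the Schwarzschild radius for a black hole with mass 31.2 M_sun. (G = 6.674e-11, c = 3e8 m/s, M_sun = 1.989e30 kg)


M = 31.2 * 1.989e30 kg = 6.20568e+31 kg. rs = 2GM/c^2 = 2 * 6.674e-11 * 6.20568e+31 / (3e8)^2 = 92037.1296

92037.1296 m


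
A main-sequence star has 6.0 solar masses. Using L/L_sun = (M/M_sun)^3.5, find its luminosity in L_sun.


L/L_sun = (M/M_sun)^3.5 = 6.0^3.5 = 529.0898

529.0898 L_sun


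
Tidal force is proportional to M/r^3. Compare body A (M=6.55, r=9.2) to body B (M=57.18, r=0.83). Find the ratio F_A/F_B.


Ratio = (M1/r1^3) / (M2/r2^3) = (6.55/9.2^3) / (57.18/0.83^3) = 8.411e-05

8.411e-05


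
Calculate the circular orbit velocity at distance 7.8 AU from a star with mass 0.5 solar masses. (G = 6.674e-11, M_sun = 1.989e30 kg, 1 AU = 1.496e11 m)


v = sqrt(GM/r) = sqrt(6.674e-11 * 9.945e+29 / 1.167e+12) = 7541.9283

7541.9283 m/s


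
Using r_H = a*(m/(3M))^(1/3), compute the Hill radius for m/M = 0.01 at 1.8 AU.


r_H = a * (m/3M)^(1/3) = 1.8 * (0.01/3)^(1/3) = 0.2689

0.2689 AU


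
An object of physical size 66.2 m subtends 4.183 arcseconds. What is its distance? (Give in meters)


D = size / theta_rad, theta_rad = 4.183 * pi/(180*3600) = 2.028e-05, D = 3.264e+06

3.264e+06 m


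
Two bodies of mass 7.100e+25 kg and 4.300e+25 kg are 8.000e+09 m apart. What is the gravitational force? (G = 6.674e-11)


F = G*m1*m2/r^2 = 6.674e-11 * 7.100e+25 * 4.300e+25 / (8.000e+09)^2 = 6.674e-11 * 3.053e+51 / 6.400e+19 = 3.184e+21

3.184e+21 N


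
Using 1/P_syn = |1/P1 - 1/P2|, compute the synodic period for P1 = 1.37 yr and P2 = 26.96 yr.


1/P_syn = |1/P1 - 1/P2| = |1/1.37 - 1/26.96| => P_syn = 1.4433

1.4433 years


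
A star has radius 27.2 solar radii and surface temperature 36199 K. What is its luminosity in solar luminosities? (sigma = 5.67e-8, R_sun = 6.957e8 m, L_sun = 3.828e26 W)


R = 27.2 * 6.957e8 m = 1.892304e+10 m. L = 4*pi*R^2*sigma*T^4 = 4*pi*(1.892304e+10)^2 * 5.67e-8 * 36199^4 = 4.380876707e+32 W. L/L_sun = 4.380876707e+32 / 3.828e26 = 1.144e+06

1.144e+06 L_sun


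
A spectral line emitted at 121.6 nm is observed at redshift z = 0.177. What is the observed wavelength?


lam_obs = lam_emit * (1 + z) = 121.6 * (1 + 0.177) = 143.1232

143.1232 nm


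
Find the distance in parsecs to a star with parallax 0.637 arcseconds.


d = 1/p = 1/0.637 = 1.5699

1.5699 pc


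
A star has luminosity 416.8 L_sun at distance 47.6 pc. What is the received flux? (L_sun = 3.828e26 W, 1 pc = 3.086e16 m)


F = L / (4*pi*d^2) = 1.596e+29 / (4*pi*(1.469e+18)^2) = 5.884e-09

5.884e-09 W/m^2


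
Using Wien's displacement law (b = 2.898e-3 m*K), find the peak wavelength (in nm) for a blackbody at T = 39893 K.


lam_max = b / T = 2.898e-3 / 39893 = 7.264e-08 m = 72.6443 nm

72.6443 nm


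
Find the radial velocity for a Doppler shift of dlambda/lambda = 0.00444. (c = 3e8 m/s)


v = (dlambda/lambda) * c = 0.00444 * 3e8 = 1.332e+06

1.332e+06 m/s


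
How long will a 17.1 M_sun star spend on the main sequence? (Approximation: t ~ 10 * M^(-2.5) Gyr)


t = 10 * M^(-2.5) = 10 * 17.1^(-2.5) = 0.0083

0.0083 Gyr


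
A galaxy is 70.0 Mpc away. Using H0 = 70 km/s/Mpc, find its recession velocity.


v = H0 * d = 70 * 70.0 = 4900.0

4900.0 km/s


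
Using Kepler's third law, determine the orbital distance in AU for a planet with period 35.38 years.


a = P^(2/3) = 35.38^(2/3) = 10.7772

10.7772 AU


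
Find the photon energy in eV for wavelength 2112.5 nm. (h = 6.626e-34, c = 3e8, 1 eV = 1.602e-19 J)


E = hc/lambda = 6.626e-34 * 3e8 / 2.113e-06 = 9.410e-20 J = 0.5874 eV

0.5874 eV


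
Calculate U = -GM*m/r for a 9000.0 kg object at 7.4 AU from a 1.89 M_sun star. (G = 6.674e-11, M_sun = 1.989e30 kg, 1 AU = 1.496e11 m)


M = 1.89 * 1.989e30 kg = 3.75921e+30 kg; r = 7.4 AU * 1.496e11 m/AU = 1.10704e+12 m. U = -GM*m/r = -(6.674e-11 * 3.75921e+30 * 9000.0) / 1.10704e+12 = -2.040e+12

-2.040e+12 J


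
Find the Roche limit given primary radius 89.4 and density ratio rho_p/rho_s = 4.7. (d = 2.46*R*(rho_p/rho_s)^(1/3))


d_Roche = 2.46 * 89.4 * 4.7^(1/3) = 368.3878

368.3878


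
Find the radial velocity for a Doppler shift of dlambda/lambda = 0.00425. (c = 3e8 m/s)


v = (dlambda/lambda) * c = 0.00425 * 3e8 = 1.275e+06

1.275e+06 m/s


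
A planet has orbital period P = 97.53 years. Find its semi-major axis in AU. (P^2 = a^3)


a = P^(2/3) = 97.53^(2/3) = 21.1881

21.1881 AU


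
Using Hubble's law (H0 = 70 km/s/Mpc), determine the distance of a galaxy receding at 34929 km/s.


d = v / H0 = 34929 / 70 = 498.9857

498.9857 Mpc


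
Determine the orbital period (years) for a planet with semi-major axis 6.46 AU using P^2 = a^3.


P = a^(3/2) = 6.46^1.5 = 16.4191

16.4191 years


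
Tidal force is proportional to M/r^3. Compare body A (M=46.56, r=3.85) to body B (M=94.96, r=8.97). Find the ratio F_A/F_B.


Ratio = (M1/r1^3) / (M2/r2^3) = (46.56/3.85^3) / (94.96/8.97^3) = 6.2011

6.2011


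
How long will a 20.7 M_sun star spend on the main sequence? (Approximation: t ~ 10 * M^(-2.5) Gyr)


t = 10 * M^(-2.5) = 10 * 20.7^(-2.5) = 0.0051

0.0051 Gyr


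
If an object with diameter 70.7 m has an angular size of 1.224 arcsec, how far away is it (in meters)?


D = size / theta_rad, theta_rad = 1.224 * pi/(180*3600) = 5.934e-06, D = 1.191e+07

1.191e+07 m


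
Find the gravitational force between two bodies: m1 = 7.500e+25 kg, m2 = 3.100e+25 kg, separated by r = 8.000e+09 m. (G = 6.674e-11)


F = G*m1*m2/r^2 = 6.674e-11 * 7.500e+25 * 3.100e+25 / (8.000e+09)^2 = 6.674e-11 * 2.325e+51 / 6.400e+19 = 2.425e+21

2.425e+21 N
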